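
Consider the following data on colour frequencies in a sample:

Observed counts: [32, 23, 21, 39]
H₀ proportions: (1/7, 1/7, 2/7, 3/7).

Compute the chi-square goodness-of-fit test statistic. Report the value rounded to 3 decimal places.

test statistic = 23.813

n = 115; E_i = n·p_i = [16.43, 16.43, 32.86, 49.29]
χ² = (32−16.43)²/16.43 + (23−16.43)²/16.43 + (21−32.86)²/32.86 + (39−49.29)²/49.29 = 23.8130
df = 3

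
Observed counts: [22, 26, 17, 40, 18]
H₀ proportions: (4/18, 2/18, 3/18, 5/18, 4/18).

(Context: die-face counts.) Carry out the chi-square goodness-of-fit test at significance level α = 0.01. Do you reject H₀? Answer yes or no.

n = 123; E_i = n·p_i = [27.33, 13.67, 20.50, 34.17, 27.33]
χ² = (22−27.33)²/27.33 + (26−13.67)²/13.67 + (17−20.50)²/20.50 + (40−34.17)²/34.17 + (18−27.33)²/27.33 = 16.9512
df = 4
p-value (upper-tail) = 0.00198
At α=0.01: p < α → reject H₀

reject H₀: yes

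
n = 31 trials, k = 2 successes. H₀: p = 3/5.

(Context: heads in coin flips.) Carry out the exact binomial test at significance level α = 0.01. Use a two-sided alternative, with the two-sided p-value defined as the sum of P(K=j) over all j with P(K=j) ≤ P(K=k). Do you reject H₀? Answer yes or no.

reject H₀: yes

Exact binomial: n=31, k=2, p₀=3/5=0.6000
P(X=j) = C(n,j)·p₀^j·(1−p₀)^(n−j); p = Σ P(X=j) over j with P(X=j) ≤ P(X=2)
p-value (two-sided) = 0.00000
At α=0.01: p < α → reject H₀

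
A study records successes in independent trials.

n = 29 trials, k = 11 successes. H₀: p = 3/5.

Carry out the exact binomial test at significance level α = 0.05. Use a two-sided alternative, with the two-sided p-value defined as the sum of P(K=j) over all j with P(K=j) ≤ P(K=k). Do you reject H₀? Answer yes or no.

reject H₀: yes

Exact binomial: n=29, k=11, p₀=3/5=0.6000
P(X=j) = C(n,j)·p₀^j·(1−p₀)^(n−j); p = Σ P(X=j) over j with P(X=j) ≤ P(X=11)
p-value (two-sided) = 0.02144
At α=0.05: p < α → reject H₀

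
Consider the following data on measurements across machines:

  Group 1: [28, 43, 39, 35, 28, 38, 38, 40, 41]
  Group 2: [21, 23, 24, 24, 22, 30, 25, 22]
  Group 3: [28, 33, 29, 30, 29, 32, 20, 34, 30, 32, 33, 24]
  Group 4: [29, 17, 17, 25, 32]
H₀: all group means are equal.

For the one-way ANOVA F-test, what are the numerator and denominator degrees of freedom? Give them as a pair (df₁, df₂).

k = 4 groups, N = 34 total
df = (k−1, N−k) = (4−1, 34−4) = (3, 30)

degrees of freedom = [3, 30]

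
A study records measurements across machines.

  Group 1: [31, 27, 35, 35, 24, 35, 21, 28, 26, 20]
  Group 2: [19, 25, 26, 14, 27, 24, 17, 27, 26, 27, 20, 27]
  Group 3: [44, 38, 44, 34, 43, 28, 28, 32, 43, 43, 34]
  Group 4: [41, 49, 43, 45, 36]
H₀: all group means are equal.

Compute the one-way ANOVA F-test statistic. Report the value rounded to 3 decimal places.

test statistic = 21.521

Group means [28.20, 23.25, 37.36, 42.80], grand mean 31.211
SSB = Σnᵢ(x̄ᵢ−x̄)² = 1939.120; SSW = ΣΣ(x−x̄ᵢ)² = 1021.195
MSB = 1939.120/3 = 646.3734; MSW = 1021.195/34 = 30.0352
F = MSB/MSW = 21.5206
df = (3, 34)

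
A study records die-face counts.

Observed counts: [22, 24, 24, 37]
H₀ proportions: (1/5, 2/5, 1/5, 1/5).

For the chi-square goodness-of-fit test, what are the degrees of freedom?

degrees of freedom = 3

df = k − 1 = 4 − 1 = 3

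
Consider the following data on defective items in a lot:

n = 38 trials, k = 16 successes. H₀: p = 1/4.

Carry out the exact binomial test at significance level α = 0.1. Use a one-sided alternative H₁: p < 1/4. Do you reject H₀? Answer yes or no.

reject H₀: no

Exact binomial: n=38, k=16, p₀=1/4=0.2500
P(X≤16) from Σ C(n,i)·p₀^i·(1−p₀)^(n−i)
p-value (one-sided, H₁ less) = 0.99368
At α=0.1: p ≥ α → fail to reject H₀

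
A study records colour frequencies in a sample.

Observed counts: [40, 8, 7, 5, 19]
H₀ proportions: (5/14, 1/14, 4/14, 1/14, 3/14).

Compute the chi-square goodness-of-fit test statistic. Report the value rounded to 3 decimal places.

test statistic = 16.977

n = 79; E_i = n·p_i = [28.21, 5.64, 22.57, 5.64, 16.93]
χ² = (40−28.21)²/28.21 + (8−5.64)²/5.64 + (7−22.57)²/22.57 + (5−5.64)²/5.64 + (19−16.93)²/16.93 = 16.9768
df = 4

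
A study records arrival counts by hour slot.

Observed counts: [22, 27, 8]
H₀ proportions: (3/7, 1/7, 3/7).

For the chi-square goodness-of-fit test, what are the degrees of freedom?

degrees of freedom = 2

df = k − 1 = 3 − 1 = 2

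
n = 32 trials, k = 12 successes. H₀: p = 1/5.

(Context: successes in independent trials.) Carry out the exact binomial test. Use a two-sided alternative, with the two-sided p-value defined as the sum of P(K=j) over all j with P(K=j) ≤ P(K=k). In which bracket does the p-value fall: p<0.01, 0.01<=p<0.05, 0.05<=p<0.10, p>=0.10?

Exact binomial: n=32, k=12, p₀=1/5=0.2000
P(X=j) = C(n,j)·p₀^j·(1−p₀)^(n−j); p = Σ P(X=j) over j with P(X=j) ≤ P(X=12)
p-value (two-sided) = 0.02385
→ bracket: 0.01<=p<0.05

p-value bracket: 0.01<=p<0.05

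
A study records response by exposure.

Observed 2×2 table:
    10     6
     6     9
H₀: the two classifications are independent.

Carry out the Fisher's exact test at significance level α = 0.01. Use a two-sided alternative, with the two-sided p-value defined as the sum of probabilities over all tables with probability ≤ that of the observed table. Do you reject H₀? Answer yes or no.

reject H₀: no

Margins: r₁=16, r₂=15, c₁=16, c₂=15, n=31
p_obs = C(16,10)·C(15,6)/C(31,16); sum pmf over tables with pmf ≤ p_obs
p-value (two-sided) = 0.28897
At α=0.01: p ≥ α → fail to reject H₀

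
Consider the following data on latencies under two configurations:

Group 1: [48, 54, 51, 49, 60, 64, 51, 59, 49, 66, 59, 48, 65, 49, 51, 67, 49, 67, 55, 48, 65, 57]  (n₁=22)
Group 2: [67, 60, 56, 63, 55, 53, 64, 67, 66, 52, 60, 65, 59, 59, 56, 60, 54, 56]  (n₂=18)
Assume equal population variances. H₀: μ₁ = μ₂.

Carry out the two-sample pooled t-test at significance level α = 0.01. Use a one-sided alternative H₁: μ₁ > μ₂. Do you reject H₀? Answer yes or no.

reject H₀: no

x̄₁=55.955, s₁=7.141, n₁=22
x̄₂=59.556, s₂=4.878, n₂=18
s_p² = [21·7.141² + 17·4.878²]/38 = 38.8263
SE = √(s_p²·(1/22+1/18)) = 1.9804
t = (55.955−59.556)/1.9804 = -1.8184
df = 38
p-value (one-sided, H₁ greater) = 0.96155
At α=0.01: p ≥ α → fail to reject H₀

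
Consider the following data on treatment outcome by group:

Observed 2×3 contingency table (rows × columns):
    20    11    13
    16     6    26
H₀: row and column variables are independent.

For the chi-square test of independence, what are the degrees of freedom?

df = (r−1)(c−1) = (2−1)·(3−1) = 2

degrees of freedom = 2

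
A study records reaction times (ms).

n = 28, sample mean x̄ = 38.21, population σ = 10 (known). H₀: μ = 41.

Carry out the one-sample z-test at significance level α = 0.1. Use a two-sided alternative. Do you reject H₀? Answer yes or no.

SE = σ/√n = 10/√28 = 1.8898
z = (x̄−μ₀)/SE = (38.21−41)/1.8898 = -1.4763
p-value (two-sided) = 0.13986
At α=0.1: p ≥ α → fail to reject H₀

reject H₀: no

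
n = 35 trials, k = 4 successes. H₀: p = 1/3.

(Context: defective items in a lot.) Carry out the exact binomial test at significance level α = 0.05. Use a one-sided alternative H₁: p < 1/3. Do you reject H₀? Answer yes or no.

reject H₀: yes

Exact binomial: n=35, k=4, p₀=1/3=0.3333
P(X≤4) from Σ C(n,i)·p₀^i·(1−p₀)^(n−i)
p-value (one-sided, H₁ less) = 0.00292
At α=0.05: p < α → reject H₀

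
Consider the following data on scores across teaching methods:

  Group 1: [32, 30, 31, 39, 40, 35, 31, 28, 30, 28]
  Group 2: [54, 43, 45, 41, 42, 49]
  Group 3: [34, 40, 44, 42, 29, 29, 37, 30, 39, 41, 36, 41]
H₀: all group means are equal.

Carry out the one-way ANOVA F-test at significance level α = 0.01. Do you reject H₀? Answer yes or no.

reject H₀: yes

Group means [32.40, 45.67, 36.83], grand mean 37.143
SSB = Σnᵢ(x̄ᵢ−x̄)² = 662.029; SSW = ΣΣ(x−x̄ᵢ)² = 591.400
MSB = 662.029/2 = 331.0143; MSW = 591.400/25 = 23.6560
F = MSB/MSW = 13.9928
df = (2, 25)
p-value (upper-tail) = 0.00008
At α=0.01: p < α → reject H₀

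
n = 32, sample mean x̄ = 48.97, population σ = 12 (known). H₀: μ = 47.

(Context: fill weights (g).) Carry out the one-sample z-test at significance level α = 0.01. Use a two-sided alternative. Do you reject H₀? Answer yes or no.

SE = σ/√n = 12/√32 = 2.1213
z = (x̄−μ₀)/SE = (48.97−47)/2.1213 = 0.9287
p-value (two-sided) = 0.35306
At α=0.01: p ≥ α → fail to reject H₀

reject H₀: no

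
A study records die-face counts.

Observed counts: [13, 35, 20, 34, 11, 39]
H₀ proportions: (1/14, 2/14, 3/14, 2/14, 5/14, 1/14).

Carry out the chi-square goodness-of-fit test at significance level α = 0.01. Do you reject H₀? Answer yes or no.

reject H₀: yes

n = 152; E_i = n·p_i = [10.86, 21.71, 32.57, 21.71, 54.29, 10.86]
χ² = (13−10.86)²/10.86 + (35−21.71)²/21.71 + (20−32.57)²/32.57 + (34−21.71)²/21.71 + (11−54.29)²/54.29 + (39−10.86)²/10.86 = 127.8189
df = 5
p-value (upper-tail) = 0.00000
At α=0.01: p < α → reject H₀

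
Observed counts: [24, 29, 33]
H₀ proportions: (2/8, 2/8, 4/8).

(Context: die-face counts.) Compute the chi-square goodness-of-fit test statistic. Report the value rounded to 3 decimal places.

n = 86; E_i = n·p_i = [21.50, 21.50, 43.00]
χ² = (24−21.50)²/21.50 + (29−21.50)²/21.50 + (33−43.00)²/43.00 = 5.2326
df = 2

test statistic = 5.233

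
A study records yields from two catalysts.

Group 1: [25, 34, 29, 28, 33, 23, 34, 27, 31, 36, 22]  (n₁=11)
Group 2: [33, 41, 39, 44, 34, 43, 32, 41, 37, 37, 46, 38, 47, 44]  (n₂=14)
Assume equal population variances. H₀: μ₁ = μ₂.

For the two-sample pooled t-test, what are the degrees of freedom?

df = n₁ + n₂ − 2 = 11 + 14 − 2 = 23

degrees of freedom = 23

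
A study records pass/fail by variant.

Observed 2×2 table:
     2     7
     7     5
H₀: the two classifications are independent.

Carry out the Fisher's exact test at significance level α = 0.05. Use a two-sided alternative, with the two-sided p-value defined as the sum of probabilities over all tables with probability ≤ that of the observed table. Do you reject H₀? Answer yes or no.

reject H₀: no

Margins: r₁=9, r₂=12, c₁=9, c₂=12, n=21
p_obs = C(9,2)·C(12,7)/C(21,9); sum pmf over tables with pmf ≤ p_obs
p-value (two-sided) = 0.18423
At α=0.05: p ≥ α → fail to reject H₀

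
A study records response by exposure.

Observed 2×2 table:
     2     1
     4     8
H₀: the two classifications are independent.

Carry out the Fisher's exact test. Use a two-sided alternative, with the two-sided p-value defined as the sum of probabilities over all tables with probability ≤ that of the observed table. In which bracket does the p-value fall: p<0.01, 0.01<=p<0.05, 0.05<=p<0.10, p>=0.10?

p-value bracket: p>=0.10

Margins: r₁=3, r₂=12, c₁=6, c₂=9, n=15
p_obs = C(3,2)·C(12,4)/C(15,6); sum pmf over tables with pmf ≤ p_obs
p-value (two-sided) = 0.52527
→ bracket: p>=0.10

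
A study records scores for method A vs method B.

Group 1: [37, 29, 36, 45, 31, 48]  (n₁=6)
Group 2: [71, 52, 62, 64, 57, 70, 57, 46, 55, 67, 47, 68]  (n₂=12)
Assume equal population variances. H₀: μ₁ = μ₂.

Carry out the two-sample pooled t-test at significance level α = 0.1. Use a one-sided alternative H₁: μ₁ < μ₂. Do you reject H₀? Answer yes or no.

reject H₀: yes

x̄₁=37.667, s₁=7.528, n₁=6
x̄₂=59.667, s₂=8.659, n₂=12
s_p² = [5·7.528² + 11·8.659²]/16 = 69.2500
SE = √(s_p²·(1/6+1/12)) = 4.1608
t = (37.667−59.667)/4.1608 = -5.2874
df = 16
p-value (one-sided, H₁ less) = 0.00004
At α=0.1: p < α → reject H₀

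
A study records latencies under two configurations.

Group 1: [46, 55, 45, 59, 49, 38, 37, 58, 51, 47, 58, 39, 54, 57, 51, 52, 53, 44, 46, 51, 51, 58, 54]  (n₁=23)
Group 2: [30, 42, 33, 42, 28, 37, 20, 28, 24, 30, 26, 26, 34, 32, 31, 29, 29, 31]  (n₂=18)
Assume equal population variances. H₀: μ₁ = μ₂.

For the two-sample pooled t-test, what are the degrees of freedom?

degrees of freedom = 39

df = n₁ + n₂ − 2 = 23 + 18 − 2 = 39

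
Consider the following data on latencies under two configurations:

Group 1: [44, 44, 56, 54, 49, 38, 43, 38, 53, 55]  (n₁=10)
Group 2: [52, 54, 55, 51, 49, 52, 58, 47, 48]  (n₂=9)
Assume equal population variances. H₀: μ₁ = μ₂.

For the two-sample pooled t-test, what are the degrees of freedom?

df = n₁ + n₂ − 2 = 10 + 9 − 2 = 17

degrees of freedom = 17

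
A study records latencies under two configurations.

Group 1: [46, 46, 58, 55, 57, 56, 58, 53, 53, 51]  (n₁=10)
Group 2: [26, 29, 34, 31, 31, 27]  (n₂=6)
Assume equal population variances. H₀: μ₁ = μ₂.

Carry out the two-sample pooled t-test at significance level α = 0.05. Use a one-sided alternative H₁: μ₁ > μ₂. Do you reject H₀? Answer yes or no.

reject H₀: yes

x̄₁=53.300, s₁=4.473, n₁=10
x̄₂=29.667, s₂=2.944, n₂=6
s_p² = [9·4.473² + 5·2.944²]/14 = 15.9595
SE = √(s_p²·(1/10+1/6)) = 2.0630
t = (53.300−29.667)/2.0630 = 11.4559
df = 14
p-value (one-sided, H₁ greater) = 0.00000
At α=0.05: p < α → reject H₀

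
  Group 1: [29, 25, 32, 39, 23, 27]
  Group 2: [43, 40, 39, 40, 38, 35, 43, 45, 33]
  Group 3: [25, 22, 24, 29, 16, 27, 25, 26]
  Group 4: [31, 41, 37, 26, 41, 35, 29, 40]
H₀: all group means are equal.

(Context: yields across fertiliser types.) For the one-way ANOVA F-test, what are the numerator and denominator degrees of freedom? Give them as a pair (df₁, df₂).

k = 4 groups, N = 31 total
df = (k−1, N−k) = (4−1, 31−4) = (3, 27)

degrees of freedom = [3, 27]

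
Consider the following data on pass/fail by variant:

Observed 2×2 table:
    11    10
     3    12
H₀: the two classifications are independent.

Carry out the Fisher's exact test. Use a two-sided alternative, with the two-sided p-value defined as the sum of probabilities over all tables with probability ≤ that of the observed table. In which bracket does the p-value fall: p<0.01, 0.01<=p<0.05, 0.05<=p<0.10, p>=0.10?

Margins: r₁=21, r₂=15, c₁=14, c₂=22, n=36
p_obs = C(21,11)·C(15,3)/C(36,14); sum pmf over tables with pmf ≤ p_obs
p-value (two-sided) = 0.08330
→ bracket: 0.05<=p<0.10

p-value bracket: 0.05<=p<0.10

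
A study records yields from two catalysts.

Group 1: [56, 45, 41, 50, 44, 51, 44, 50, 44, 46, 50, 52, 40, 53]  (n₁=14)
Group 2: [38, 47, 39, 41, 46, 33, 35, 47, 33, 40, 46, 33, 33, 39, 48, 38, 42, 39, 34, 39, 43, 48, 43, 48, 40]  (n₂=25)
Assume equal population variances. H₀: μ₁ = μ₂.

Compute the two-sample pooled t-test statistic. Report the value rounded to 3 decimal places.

test statistic = 4.202

x̄₁=47.571, s₁=4.783, n₁=14
x̄₂=40.480, s₂=5.197, n₂=25
s_p² = [13·4.783² + 24·5.197²]/37 = 25.5586
SE = √(s_p²·(1/14+1/25)) = 1.6876
t = (47.571−40.480)/1.6876 = 4.2021
df = 37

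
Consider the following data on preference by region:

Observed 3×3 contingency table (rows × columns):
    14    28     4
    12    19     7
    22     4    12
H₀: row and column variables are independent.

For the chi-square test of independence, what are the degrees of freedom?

degrees of freedom = 4

df = (r−1)(c−1) = (3−1)·(3−1) = 4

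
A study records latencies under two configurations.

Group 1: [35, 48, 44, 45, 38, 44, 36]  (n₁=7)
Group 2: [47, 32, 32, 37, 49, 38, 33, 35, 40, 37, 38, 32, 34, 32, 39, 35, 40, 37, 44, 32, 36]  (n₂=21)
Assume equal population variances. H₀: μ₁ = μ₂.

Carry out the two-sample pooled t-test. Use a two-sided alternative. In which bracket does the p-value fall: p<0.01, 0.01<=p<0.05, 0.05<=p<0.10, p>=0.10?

p-value bracket: 0.05<=p<0.10

x̄₁=41.429, s₁=5.028, n₁=7
x̄₂=37.095, s₂=4.878, n₂=21
s_p² = [6·5.028² + 20·4.878²]/26 = 24.1355
SE = √(s_p²·(1/7+1/21)) = 2.1441
t = (41.429−37.095)/2.1441 = 2.0210
df = 26
p-value (two-sided) = 0.05369
→ bracket: 0.05<=p<0.10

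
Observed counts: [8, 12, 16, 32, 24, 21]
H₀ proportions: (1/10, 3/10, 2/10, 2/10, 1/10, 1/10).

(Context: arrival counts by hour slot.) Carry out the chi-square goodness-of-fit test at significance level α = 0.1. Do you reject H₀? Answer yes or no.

reject H₀: yes

n = 113; E_i = n·p_i = [11.30, 33.90, 22.60, 22.60, 11.30, 11.30]
χ² = (8−11.30)²/11.30 + (12−33.90)²/33.90 + (16−22.60)²/22.60 + (32−22.60)²/22.60 + (24−11.30)²/11.30 + (21−11.30)²/11.30 = 43.5487
df = 5
p-value (upper-tail) = 0.00000
At α=0.1: p < α → reject H₀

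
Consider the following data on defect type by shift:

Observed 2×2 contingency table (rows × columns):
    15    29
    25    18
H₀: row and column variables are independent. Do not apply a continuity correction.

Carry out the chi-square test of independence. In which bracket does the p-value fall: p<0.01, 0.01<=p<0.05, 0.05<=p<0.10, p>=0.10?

p-value bracket: 0.01<=p<0.05

Row totals [44, 43], col totals [40, 47], n=87
χ² = (15−20.23)²/20.23 + (29−23.77)²/23.77 + (25−19.77)²/19.77 + (18−23.23)²/23.23 = 5.0636
df = 1
p-value (upper-tail) = 0.02443
→ bracket: 0.01<=p<0.05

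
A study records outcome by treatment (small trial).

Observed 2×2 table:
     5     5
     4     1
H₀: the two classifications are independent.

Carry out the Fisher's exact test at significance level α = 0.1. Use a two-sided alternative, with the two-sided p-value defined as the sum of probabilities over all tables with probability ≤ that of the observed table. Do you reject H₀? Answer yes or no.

reject H₀: no

Margins: r₁=10, r₂=5, c₁=9, c₂=6, n=15
p_obs = C(10,5)·C(5,4)/C(15,9); sum pmf over tables with pmf ≤ p_obs
p-value (two-sided) = 0.58042
At α=0.1: p ≥ α → fail to reject H₀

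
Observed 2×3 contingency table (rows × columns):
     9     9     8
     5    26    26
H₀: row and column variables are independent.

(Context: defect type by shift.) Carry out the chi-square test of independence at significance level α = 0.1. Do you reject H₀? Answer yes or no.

Row totals [26, 57], col totals [14, 35, 34], n=83
χ² = (9−4.39)²/4.39 + (9−10.96)²/10.96 + (8−10.65)²/10.65 + (5−9.61)²/9.61 + (26−24.04)²/24.04 + (26−23.35)²/23.35 = 8.5428
df = 2
p-value (upper-tail) = 0.01396
At α=0.1: p < α → reject H₀

reject H₀: yes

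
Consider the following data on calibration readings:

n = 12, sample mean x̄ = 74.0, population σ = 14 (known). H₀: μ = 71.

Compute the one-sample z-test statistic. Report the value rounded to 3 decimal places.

SE = σ/√n = 14/√12 = 4.0415
z = (x̄−μ₀)/SE = (74.0−71)/4.0415 = 0.7423

test statistic = 0.742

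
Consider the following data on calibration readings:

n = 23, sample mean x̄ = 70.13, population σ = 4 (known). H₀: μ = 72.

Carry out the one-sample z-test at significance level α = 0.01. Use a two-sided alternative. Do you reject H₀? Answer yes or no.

reject H₀: no

SE = σ/√n = 4/√23 = 0.8341
z = (x̄−μ₀)/SE = (70.13−72)/0.8341 = -2.2421
p-value (two-sided) = 0.02496
At α=0.01: p ≥ α → fail to reject H₀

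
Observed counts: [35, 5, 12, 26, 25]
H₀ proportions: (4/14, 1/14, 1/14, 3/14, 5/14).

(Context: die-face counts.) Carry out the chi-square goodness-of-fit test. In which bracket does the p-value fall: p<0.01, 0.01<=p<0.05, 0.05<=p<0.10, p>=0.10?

n = 103; E_i = n·p_i = [29.43, 7.36, 7.36, 22.07, 36.79]
χ² = (35−29.43)²/29.43 + (5−7.36)²/7.36 + (12−7.36)²/7.36 + (26−22.07)²/22.07 + (25−36.79)²/36.79 = 9.2152
df = 4
p-value (upper-tail) = 0.05594
→ bracket: 0.05<=p<0.10

p-value bracket: 0.05<=p<0.10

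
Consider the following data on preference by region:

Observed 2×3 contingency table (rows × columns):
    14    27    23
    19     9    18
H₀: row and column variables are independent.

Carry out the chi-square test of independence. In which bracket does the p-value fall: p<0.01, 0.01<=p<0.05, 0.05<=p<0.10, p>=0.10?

Row totals [64, 46], col totals [33, 36, 41], n=110
χ² = (14−19.20)²/19.20 + (27−20.95)²/20.95 + (23−23.85)²/23.85 + (19−13.80)²/13.80 + (9−15.05)²/15.05 + (18−17.15)²/17.15 = 7.6261
df = 2
p-value (upper-tail) = 0.02208
→ bracket: 0.01<=p<0.05

p-value bracket: 0.01<=p<0.05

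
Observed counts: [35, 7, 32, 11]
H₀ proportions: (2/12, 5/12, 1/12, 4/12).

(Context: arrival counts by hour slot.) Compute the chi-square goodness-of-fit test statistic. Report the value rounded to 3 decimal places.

test statistic = 151.689

n = 85; E_i = n·p_i = [14.17, 35.42, 7.08, 28.33]
χ² = (35−14.17)²/14.17 + (7−35.42)²/35.42 + (32−7.08)²/7.08 + (11−28.33)²/28.33 = 151.6894
df = 3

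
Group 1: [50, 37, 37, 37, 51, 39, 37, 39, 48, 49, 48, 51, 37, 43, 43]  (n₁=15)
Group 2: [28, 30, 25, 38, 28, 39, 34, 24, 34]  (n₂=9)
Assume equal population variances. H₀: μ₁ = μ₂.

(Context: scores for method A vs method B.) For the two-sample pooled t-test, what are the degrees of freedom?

degrees of freedom = 22

df = n₁ + n₂ − 2 = 15 + 9 − 2 = 22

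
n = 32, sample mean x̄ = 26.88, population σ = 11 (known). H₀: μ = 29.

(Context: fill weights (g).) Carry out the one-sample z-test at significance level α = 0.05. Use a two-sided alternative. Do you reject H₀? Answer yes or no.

SE = σ/√n = 11/√32 = 1.9445
z = (x̄−μ₀)/SE = (26.88−29)/1.9445 = -1.0902
p-value (two-sided) = 0.27561
At α=0.05: p ≥ α → fail to reject H₀

reject H₀: no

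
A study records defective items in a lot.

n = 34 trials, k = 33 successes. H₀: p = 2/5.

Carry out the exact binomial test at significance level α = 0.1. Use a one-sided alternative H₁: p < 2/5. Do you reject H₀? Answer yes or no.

Exact binomial: n=34, k=33, p₀=2/5=0.4000
P(X≤33) from Σ C(n,i)·p₀^i·(1−p₀)^(n−i)
p-value (one-sided, H₁ less) = 1.00000
At α=0.1: p ≥ α → fail to reject H₀

reject H₀: no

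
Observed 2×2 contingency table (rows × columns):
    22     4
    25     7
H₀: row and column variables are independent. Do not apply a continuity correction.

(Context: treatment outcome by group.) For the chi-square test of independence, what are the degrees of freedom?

degrees of freedom = 1

df = (r−1)(c−1) = (2−1)·(2−1) = 1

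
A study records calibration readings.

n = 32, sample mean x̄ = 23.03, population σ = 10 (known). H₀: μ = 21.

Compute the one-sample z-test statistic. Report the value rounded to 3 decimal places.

test statistic = 1.148

SE = σ/√n = 10/√32 = 1.7678
z = (x̄−μ₀)/SE = (23.03−21)/1.7678 = 1.1483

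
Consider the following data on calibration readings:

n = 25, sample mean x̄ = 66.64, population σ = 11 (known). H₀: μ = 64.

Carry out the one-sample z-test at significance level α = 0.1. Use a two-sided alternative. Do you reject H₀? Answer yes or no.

reject H₀: no

SE = σ/√n = 11/√25 = 2.2000
z = (x̄−μ₀)/SE = (66.64−64)/2.2000 = 1.2000
p-value (two-sided) = 0.23014
At α=0.1: p ≥ α → fail to reject H₀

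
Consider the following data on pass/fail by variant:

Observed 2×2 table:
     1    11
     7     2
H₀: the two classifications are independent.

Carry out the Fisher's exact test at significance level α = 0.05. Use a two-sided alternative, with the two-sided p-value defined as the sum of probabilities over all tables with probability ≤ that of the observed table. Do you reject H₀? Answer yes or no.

reject H₀: yes

Margins: r₁=12, r₂=9, c₁=8, c₂=13, n=21
p_obs = C(12,1)·C(9,7)/C(21,8); sum pmf over tables with pmf ≤ p_obs
p-value (two-sided) = 0.00217
At α=0.05: p < α → reject H₀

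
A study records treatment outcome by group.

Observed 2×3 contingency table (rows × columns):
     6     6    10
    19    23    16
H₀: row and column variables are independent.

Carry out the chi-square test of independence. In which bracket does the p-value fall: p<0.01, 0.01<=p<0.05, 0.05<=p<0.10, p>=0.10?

Row totals [22, 58], col totals [25, 29, 26], n=80
χ² = (6−6.88)²/6.88 + (6−7.97)²/7.97 + (10−7.15)²/7.15 + (19−18.12)²/18.12 + (23−21.02)²/21.02 + (16−18.85)²/18.85 = 2.3952
df = 2
p-value (upper-tail) = 0.30193
→ bracket: p>=0.10

p-value bracket: p>=0.10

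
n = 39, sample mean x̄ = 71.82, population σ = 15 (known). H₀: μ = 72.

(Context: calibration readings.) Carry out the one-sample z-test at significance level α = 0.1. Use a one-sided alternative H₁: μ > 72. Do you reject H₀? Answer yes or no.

SE = σ/√n = 15/√39 = 2.4019
z = (x̄−μ₀)/SE = (71.82−72)/2.4019 = -0.0749
p-value (one-sided, H₁ greater) = 0.52987
At α=0.1: p ≥ α → fail to reject H₀

reject H₀: no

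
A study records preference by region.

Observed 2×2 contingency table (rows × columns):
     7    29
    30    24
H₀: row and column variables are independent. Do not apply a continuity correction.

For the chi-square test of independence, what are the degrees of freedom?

degrees of freedom = 1

df = (r−1)(c−1) = (2−1)·(2−1) = 1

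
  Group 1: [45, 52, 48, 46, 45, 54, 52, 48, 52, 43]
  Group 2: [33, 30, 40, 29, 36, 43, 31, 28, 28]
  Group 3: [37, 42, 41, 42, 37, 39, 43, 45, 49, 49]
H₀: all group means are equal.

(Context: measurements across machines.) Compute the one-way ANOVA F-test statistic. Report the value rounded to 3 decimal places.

Group means [48.50, 33.11, 42.40], grand mean 41.621
SSB = Σnᵢ(x̄ᵢ−x̄)² = 1131.039; SSW = ΣΣ(x−x̄ᵢ)² = 531.789
MSB = 1131.039/2 = 565.5193; MSW = 531.789/26 = 20.4534
F = MSB/MSW = 27.6491
df = (2, 26)

test statistic = 27.649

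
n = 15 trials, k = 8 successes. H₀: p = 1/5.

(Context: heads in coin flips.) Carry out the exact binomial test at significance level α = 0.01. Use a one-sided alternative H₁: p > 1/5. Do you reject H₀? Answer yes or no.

Exact binomial: n=15, k=8, p₀=1/5=0.2000
P(X≥8) from Σ C(n,i)·p₀^i·(1−p₀)^(n−i)
p-value (one-sided, H₁ greater) = 0.00424
At α=0.01: p < α → reject H₀

reject H₀: yes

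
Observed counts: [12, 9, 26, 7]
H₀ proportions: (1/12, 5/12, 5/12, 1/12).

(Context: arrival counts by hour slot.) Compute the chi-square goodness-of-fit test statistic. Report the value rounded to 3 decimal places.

n = 54; E_i = n·p_i = [4.50, 22.50, 22.50, 4.50]
χ² = (12−4.50)²/4.50 + (9−22.50)²/22.50 + (26−22.50)²/22.50 + (7−4.50)²/4.50 = 22.5333
df = 3

test statistic = 22.533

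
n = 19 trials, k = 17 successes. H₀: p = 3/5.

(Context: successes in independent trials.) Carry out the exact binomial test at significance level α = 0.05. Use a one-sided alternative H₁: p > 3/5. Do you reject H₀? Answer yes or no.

Exact binomial: n=19, k=17, p₀=3/5=0.6000
P(X≥17) from Σ C(n,i)·p₀^i·(1−p₀)^(n−i)
p-value (one-sided, H₁ greater) = 0.00546
At α=0.05: p < α → reject H₀

reject H₀: yes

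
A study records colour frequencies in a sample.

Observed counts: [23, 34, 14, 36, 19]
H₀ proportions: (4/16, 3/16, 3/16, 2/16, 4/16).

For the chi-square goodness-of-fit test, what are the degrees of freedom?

degrees of freedom = 4

df = k − 1 = 5 − 1 = 4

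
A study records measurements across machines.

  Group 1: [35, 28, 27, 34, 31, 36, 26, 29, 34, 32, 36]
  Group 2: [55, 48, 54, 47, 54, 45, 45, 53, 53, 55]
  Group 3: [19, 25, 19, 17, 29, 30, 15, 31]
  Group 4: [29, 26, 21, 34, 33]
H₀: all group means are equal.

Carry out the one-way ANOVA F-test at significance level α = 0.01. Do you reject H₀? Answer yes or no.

reject H₀: yes

Group means [31.64, 50.90, 23.12, 28.60], grand mean 34.853
SSB = Σnᵢ(x̄ᵢ−x̄)² = 3984.744; SSW = ΣΣ(x−x̄ᵢ)² = 687.520
MSB = 3984.744/3 = 1328.2481; MSW = 687.520/30 = 22.9173
F = MSB/MSW = 57.9582
df = (3, 30)
p-value (upper-tail) = 0.00000
At α=0.01: p < α → reject H₀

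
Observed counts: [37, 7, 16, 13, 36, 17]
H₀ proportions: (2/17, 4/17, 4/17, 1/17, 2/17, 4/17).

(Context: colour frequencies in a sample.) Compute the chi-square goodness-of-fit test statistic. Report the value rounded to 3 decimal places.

n = 126; E_i = n·p_i = [14.82, 29.65, 29.65, 7.41, 14.82, 29.65]
χ² = (37−14.82)²/14.82 + (7−29.65)²/29.65 + (16−29.65)²/29.65 + (13−7.41)²/7.41 + (36−14.82)²/14.82 + (17−29.65)²/29.65 = 96.6190
df = 5

test statistic = 96.619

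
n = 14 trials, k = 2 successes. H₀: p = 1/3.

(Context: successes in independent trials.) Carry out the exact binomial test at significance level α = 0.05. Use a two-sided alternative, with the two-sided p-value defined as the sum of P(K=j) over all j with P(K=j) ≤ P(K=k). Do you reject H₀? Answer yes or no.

reject H₀: no

Exact binomial: n=14, k=2, p₀=1/3=0.3333
P(X=j) = C(n,j)·p₀^j·(1−p₀)^(n−j); p = Σ P(X=j) over j with P(X=j) ≤ P(X=2)
p-value (two-sided) = 0.16295
At α=0.05: p ≥ α → fail to reject H₀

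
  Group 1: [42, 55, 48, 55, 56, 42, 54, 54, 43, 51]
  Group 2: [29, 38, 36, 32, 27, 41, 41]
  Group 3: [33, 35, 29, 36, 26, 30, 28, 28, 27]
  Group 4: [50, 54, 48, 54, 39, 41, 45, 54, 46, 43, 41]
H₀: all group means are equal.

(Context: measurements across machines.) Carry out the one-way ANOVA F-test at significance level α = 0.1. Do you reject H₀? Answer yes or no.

Group means [50.00, 34.86, 30.22, 46.82], grand mean 41.378
SSB = Σnᵢ(x̄ᵢ−x̄)² = 2486.654; SSW = ΣΣ(x−x̄ᵢ)² = 908.049
MSB = 2486.654/3 = 828.8845; MSW = 908.049/33 = 27.5166
F = MSB/MSW = 30.1230
df = (3, 33)
p-value (upper-tail) = 0.00000
At α=0.1: p < α → reject H₀

reject H₀: yes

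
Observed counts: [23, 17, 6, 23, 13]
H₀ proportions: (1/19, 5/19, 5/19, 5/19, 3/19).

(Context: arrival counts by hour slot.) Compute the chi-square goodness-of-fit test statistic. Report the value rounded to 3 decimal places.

n = 82; E_i = n·p_i = [4.32, 21.58, 21.58, 21.58, 12.95]
χ² = (23−4.32)²/4.32 + (17−21.58)²/21.58 + (6−21.58)²/21.58 + (23−21.58)²/21.58 + (13−12.95)²/12.95 = 93.2016
df = 4

test statistic = 93.202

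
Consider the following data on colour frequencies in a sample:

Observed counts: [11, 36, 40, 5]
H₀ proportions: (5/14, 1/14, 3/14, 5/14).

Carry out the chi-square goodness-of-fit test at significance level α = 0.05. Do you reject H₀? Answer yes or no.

reject H₀: yes

n = 92; E_i = n·p_i = [32.86, 6.57, 19.71, 32.86]
χ² = (11−32.86)²/32.86 + (36−6.57)²/6.57 + (40−19.71)²/19.71 + (5−32.86)²/32.86 = 190.8203
df = 3
p-value (upper-tail) = 0.00000
At α=0.05: p < α → reject H₀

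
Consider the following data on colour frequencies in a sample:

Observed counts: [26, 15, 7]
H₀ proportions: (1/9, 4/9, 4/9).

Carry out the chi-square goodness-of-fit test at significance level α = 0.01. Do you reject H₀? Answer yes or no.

n = 48; E_i = n·p_i = [5.33, 21.33, 21.33]
χ² = (26−5.33)²/5.33 + (15−21.33)²/21.33 + (7−21.33)²/21.33 = 91.5938
df = 2
p-value (upper-tail) = 0.00000
At α=0.01: p < α → reject H₀

reject H₀: yes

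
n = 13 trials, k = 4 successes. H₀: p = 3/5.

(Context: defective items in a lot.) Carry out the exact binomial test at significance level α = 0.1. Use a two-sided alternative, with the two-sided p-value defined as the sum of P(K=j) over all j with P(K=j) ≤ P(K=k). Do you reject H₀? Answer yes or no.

Exact binomial: n=13, k=4, p₀=3/5=0.6000
P(X=j) = C(n,j)·p₀^j·(1−p₀)^(n−j); p = Σ P(X=j) over j with P(X=j) ≤ P(X=4)
p-value (two-sided) = 0.04471
At α=0.1: p < α → reject H₀

reject H₀: yes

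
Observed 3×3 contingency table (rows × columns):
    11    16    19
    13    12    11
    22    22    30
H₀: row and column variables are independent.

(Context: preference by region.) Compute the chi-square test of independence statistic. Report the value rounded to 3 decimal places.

Row totals [46, 36, 74], col totals [46, 50, 60], n=156
χ² = (11−13.56)²/13.56 + (16−14.74)²/14.74 + (19−17.69)²/17.69 + (13−10.62)²/10.62 + (12−11.54)²/11.54 + (11−13.85)²/13.85 + (22−21.82)²/21.82 + (22−23.72)²/23.72 + (30−28.46)²/28.46 = 2.0367
df = 4

test statistic = 2.037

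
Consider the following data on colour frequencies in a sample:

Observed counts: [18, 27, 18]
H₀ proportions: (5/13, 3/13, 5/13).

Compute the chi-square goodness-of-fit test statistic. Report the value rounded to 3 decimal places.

n = 63; E_i = n·p_i = [24.23, 14.54, 24.23]
χ² = (18−24.23)²/24.23 + (27−14.54)²/14.54 + (18−24.23)²/24.23 = 13.8857
df = 2

test statistic = 13.886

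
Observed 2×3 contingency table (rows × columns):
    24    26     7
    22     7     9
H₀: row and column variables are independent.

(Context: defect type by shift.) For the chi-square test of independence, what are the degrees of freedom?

df = (r−1)(c−1) = (2−1)·(3−1) = 2

degrees of freedom = 2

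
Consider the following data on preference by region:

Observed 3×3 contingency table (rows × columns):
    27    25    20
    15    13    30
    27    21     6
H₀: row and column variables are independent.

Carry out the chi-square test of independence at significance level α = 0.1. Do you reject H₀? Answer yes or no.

reject H₀: yes

Row totals [72, 58, 54], col totals [69, 59, 56], n=184
χ² = (27−27.00)²/27.00 + (25−23.09)²/23.09 + (20−21.91)²/21.91 + (15−21.75)²/21.75 + (13−18.60)²/18.60 + (30−17.65)²/17.65 + (27−20.25)²/20.25 + (21−17.32)²/17.32 + (6−16.43)²/16.43 = 22.4021
df = 4
p-value (upper-tail) = 0.00017
At α=0.1: p < α → reject H₀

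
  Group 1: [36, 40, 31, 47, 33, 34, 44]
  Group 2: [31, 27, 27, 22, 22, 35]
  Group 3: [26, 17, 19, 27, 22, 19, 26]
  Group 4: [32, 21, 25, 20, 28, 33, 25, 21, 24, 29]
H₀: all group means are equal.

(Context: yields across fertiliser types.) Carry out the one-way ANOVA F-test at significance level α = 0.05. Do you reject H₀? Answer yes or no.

Group means [37.86, 27.33, 22.29, 25.80], grand mean 28.100
SSB = Σnᵢ(x̄ᵢ−x̄)² = 959.481; SSW = ΣΣ(x−x̄ᵢ)² = 633.219
MSB = 959.481/3 = 319.8270; MSW = 633.219/26 = 24.3546
F = MSB/MSW = 13.1321
df = (3, 26)
p-value (upper-tail) = 0.00002
At α=0.05: p < α → reject H₀

reject H₀: yes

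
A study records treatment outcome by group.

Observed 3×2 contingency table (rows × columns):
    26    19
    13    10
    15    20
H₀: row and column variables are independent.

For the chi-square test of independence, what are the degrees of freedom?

degrees of freedom = 2

df = (r−1)(c−1) = (3−1)·(2−1) = 2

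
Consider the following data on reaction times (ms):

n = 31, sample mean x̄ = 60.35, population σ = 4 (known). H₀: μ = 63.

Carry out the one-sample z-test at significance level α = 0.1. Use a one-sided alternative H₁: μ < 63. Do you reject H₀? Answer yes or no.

SE = σ/√n = 4/√31 = 0.7184
z = (x̄−μ₀)/SE = (60.35−63)/0.7184 = -3.6886
p-value (one-sided, H₁ less) = 0.00011
At α=0.1: p < α → reject H₀

reject H₀: yes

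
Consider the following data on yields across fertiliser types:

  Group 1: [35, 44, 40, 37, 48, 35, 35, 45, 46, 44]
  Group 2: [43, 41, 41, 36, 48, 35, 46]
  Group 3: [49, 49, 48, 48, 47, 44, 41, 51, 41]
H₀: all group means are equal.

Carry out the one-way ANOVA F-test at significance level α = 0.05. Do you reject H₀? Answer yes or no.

reject H₀: yes

Group means [40.90, 41.43, 46.44], grand mean 42.962
SSB = Σnᵢ(x̄ᵢ−x̄)² = 168.125; SSW = ΣΣ(x−x̄ᵢ)² = 474.837
MSB = 168.125/2 = 84.0625; MSW = 474.837/23 = 20.6451
F = MSB/MSW = 4.0718
df = (2, 23)
p-value (upper-tail) = 0.03063
At α=0.05: p < α → reject H₀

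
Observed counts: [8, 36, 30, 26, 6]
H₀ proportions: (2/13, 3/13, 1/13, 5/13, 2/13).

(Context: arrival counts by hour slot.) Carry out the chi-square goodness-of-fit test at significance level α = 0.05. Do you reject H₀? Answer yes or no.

reject H₀: yes

n = 106; E_i = n·p_i = [16.31, 24.46, 8.15, 40.77, 16.31]
χ² = (8−16.31)²/16.31 + (36−24.46)²/24.46 + (30−8.15)²/8.15 + (26−40.77)²/40.77 + (6−16.31)²/16.31 = 80.0717
df = 4
p-value (upper-tail) = 0.00000
At α=0.05: p < α → reject H₀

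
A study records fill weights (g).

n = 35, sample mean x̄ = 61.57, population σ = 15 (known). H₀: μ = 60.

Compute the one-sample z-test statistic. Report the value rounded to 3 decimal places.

test statistic = 0.619

SE = σ/√n = 15/√35 = 2.5355
z = (x̄−μ₀)/SE = (61.57−60)/2.5355 = 0.6192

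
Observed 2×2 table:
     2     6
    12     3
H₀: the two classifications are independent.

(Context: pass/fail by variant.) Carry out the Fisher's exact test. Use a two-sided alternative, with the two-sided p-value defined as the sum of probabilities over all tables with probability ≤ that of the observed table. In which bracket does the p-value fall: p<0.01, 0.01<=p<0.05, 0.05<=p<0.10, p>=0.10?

Margins: r₁=8, r₂=15, c₁=14, c₂=9, n=23
p_obs = C(8,2)·C(15,12)/C(23,14); sum pmf over tables with pmf ≤ p_obs
p-value (two-sided) = 0.02276
→ bracket: 0.01<=p<0.05

p-value bracket: 0.01<=p<0.05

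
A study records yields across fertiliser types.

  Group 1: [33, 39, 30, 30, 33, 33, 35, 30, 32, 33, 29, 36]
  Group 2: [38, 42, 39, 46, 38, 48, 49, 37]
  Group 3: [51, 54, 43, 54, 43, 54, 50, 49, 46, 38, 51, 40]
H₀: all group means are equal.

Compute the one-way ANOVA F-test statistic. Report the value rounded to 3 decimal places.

test statistic = 32.732

Group means [32.75, 42.12, 47.75], grand mean 40.719
SSB = Σnᵢ(x̄ᵢ−x̄)² = 1371.094; SSW = ΣΣ(x−x̄ᵢ)² = 607.375
MSB = 1371.094/2 = 685.5469; MSW = 607.375/29 = 20.9440
F = MSB/MSW = 32.7324
df = (2, 29)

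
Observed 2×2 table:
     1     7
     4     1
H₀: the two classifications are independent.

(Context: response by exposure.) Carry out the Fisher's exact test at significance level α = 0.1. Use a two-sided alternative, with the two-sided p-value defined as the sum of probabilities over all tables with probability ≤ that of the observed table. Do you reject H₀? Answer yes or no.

reject H₀: yes

Margins: r₁=8, r₂=5, c₁=5, c₂=8, n=13
p_obs = C(8,1)·C(5,4)/C(13,5); sum pmf over tables with pmf ≤ p_obs
p-value (two-sided) = 0.03186
At α=0.1: p < α → reject H₀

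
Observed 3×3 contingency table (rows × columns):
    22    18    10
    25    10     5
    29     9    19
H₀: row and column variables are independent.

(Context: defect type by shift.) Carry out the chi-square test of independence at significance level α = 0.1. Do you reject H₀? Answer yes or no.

reject H₀: yes

Row totals [50, 40, 57], col totals [76, 37, 34], n=147
χ² = (22−25.85)²/25.85 + (18−12.59)²/12.59 + (10−11.56)²/11.56 + (25−20.68)²/20.68 + (10−10.07)²/10.07 + (5−9.25)²/9.25 + (29−29.47)²/29.47 + (9−14.35)²/14.35 + (19−13.18)²/13.18 = 10.5380
df = 4
p-value (upper-tail) = 0.03228
At α=0.1: p < α → reject H₀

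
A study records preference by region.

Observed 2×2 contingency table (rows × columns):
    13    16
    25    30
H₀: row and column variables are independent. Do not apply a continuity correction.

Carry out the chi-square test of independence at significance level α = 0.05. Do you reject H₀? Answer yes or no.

reject H₀: no

Row totals [29, 55], col totals [38, 46], n=84
χ² = (13−13.12)²/13.12 + (16−15.88)²/15.88 + (25−24.88)²/24.88 + (30−30.12)²/30.12 = 0.0030
df = 1
p-value (upper-tail) = 0.95623
At α=0.05: p ≥ α → fail to reject H₀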